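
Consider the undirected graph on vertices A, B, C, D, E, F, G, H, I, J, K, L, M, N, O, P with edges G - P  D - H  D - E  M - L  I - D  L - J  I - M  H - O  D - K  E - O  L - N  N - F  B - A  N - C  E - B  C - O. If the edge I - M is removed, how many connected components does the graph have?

I and M are still connected via I-D-H-O-C-N-L-M, so the component count stays at 2.

2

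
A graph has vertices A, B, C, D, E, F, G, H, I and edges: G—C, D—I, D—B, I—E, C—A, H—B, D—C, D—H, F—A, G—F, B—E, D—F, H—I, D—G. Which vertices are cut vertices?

D

Removing D increases the component count from 1 to 2, so D is a cut vertex.
By contrast removing A leaves 1 component; it is not a cut vertex. No other vertex is a cut vertex either.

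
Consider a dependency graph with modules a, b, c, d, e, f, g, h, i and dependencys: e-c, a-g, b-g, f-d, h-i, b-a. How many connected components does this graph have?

Starting from d we can reach d, f. That is one component of size 2.
Starting from h we can reach h, i. That is one component of size 2.
Starting from c we can reach c, e. That is one component of size 2.
Starting from a we can reach a, b, g. That is one component of size 3.
Total: 4 components.

4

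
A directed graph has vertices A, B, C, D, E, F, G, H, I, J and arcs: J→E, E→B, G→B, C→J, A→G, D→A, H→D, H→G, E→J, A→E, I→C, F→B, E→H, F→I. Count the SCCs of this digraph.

6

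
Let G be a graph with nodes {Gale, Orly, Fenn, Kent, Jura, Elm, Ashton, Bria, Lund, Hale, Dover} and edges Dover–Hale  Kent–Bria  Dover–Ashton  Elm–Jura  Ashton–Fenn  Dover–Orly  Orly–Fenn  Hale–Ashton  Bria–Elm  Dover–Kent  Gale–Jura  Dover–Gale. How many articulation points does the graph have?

1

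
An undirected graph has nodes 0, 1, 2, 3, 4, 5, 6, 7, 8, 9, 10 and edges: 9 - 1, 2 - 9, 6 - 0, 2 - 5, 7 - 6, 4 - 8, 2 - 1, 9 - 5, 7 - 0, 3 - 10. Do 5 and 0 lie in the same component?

The component containing 5 is {1, 2, 5, 9}, and 0 is not in it.

No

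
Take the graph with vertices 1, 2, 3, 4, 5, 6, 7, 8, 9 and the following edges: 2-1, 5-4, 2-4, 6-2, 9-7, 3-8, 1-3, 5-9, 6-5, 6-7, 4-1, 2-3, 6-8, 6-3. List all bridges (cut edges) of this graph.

none

The edges on the cycle 6-5-9-7-6 are not bridges since each lies on that cycle.
Every edge lies on some cycle, so there are no bridges.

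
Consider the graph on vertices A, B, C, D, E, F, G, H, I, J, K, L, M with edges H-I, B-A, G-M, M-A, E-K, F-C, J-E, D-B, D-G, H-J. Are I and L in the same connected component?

No

The component containing I is {E, H, I, J, K}, and L is not in it.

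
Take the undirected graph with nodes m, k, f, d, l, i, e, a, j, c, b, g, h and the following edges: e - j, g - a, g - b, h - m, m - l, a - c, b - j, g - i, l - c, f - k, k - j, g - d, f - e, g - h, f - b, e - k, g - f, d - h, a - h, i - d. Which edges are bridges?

none

The edges on the cycle g-i-d-g are not bridges since each lies on that cycle.
Every edge lies on some cycle, so there are no bridges.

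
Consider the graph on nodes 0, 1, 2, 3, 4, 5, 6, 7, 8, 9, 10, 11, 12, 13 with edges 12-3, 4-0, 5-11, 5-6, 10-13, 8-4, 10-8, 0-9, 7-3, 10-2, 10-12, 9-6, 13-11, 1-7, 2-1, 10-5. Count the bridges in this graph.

The edges on the cycle 10-8-4-0-9-6-5-10 are not bridges since each lies on that cycle.
Every edge lies on some cycle, so there are no bridges.

0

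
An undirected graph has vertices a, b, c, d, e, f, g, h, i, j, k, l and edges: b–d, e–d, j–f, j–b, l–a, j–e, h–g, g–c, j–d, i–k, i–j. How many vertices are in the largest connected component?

Starting from a we can reach a, l. That is one component of size 2.
Starting from c we can reach c, g, h. That is one component of size 3.
Starting from b we can reach b, d, e, f, i, j, k. That is one component of size 7.
The largest has 7 vertices.

7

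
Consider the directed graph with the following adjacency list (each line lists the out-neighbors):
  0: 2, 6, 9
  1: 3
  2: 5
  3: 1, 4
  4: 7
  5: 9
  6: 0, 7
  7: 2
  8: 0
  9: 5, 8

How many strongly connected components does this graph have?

{0, 2, 5, 6, 7, 8, 9} are all mutually reachable — one SCC of size 7.
{1, 3} are all mutually reachable — one SCC of size 2.
{4} is an SCC by itself.
That gives 3 strongly connected components.

3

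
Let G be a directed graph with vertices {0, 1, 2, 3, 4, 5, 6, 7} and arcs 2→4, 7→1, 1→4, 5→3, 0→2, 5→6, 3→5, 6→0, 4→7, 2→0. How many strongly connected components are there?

{1, 4, 7} are all mutually reachable — one SCC of size 3.
{3, 5} are all mutually reachable — one SCC of size 2.
{0, 2} are all mutually reachable — one SCC of size 2.
{6} is an SCC by itself.
That gives 4 strongly connected components.

4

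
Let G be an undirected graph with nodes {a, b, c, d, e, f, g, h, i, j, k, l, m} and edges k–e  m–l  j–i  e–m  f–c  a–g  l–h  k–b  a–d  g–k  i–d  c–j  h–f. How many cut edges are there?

1

The edges on the cycle a-g-k-e-m-l-h-f-c-j-i-d-a are not bridges since each lies on that cycle.
But removing k–b disconnects k from b — this is a bridge.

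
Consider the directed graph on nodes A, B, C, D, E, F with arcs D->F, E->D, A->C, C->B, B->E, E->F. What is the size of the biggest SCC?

{F} is an SCC by itself.
{B} is an SCC by itself.
{D} is an SCC by itself.
{A} is an SCC by itself.
{C} is an SCC by itself.
(and 1 more singleton SCC)
The largest has 1 vertex.

1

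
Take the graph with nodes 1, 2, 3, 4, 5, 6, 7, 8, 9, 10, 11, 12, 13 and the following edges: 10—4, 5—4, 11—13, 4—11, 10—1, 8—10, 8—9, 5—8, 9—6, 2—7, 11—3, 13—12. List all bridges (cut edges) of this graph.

1-10, 11-13, 11-3, 11-4, 12-13, 2-7, 6-9, 8-9

The edges on the cycle 5-8-10-4-5 are not bridges since each lies on that cycle.
But removing 4—11 disconnects 4 from 11; removing 3—11 disconnects 3 from 11; removing 11—13 disconnects 11 from 13; removing 2—7 disconnects 2 from 7 — these are bridges.
In total 8 edges are bridges.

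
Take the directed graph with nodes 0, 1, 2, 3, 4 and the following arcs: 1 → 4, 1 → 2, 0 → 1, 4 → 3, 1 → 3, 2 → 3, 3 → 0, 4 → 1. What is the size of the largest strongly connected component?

{0, 1, 2, 3, 4} are all mutually reachable — one SCC of size 5.
The largest has 5 vertices.

5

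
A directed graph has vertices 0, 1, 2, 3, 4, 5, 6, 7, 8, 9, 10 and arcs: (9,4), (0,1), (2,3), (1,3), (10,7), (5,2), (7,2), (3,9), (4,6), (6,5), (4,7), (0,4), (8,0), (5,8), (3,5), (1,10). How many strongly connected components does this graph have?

{0, 1, 2, 3, 4, 5, 6, 7, 8, 9, 10} are all mutually reachable — one SCC of size 11.
That gives 1 strongly connected component.

1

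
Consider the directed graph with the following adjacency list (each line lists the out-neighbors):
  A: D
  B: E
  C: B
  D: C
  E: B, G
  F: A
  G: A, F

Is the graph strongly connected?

Yes

From B we can reach every vertex (A, B, C, D, E, F, G), and every vertex can reach B (A, B, C, D, E, F, G). So the whole graph is one strongly connected component.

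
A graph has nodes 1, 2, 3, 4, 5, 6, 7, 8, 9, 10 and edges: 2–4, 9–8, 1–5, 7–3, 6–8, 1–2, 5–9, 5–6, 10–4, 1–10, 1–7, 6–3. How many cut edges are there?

The edges on the cycle 5-9-8-6-5 are not bridges since each lies on that cycle.
Every edge lies on some cycle, so there are no bridges.

0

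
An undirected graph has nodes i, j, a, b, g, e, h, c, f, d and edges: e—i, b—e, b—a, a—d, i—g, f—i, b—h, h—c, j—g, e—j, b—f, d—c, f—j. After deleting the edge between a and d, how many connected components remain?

1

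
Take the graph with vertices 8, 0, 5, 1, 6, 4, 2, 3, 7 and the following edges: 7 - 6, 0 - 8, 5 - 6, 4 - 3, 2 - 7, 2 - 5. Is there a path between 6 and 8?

No

The component containing 6 is {2, 5, 6, 7}, and 8 is not in it.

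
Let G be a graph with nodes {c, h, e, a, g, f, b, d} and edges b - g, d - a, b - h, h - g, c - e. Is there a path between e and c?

From e we can reach c, e, which includes c.

Yes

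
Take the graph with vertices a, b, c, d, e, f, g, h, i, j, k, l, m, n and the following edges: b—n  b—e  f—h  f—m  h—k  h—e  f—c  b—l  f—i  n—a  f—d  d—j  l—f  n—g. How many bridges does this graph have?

9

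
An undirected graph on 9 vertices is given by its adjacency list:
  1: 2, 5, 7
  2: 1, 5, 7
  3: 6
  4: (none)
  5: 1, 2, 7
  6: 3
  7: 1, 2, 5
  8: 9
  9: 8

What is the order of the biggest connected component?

4

4 is isolated — a component by itself.
Starting from 3 we can reach 3, 6. That is one component of size 2.
Starting from 8 we can reach 8, 9. That is one component of size 2.
Starting from 1 we can reach 1, 2, 5, 7. That is one component of size 4.
The largest has 4 vertices.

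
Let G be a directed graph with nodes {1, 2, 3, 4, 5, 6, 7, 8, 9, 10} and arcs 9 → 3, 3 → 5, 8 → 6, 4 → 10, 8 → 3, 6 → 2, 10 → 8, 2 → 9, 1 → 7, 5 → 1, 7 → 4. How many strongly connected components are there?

1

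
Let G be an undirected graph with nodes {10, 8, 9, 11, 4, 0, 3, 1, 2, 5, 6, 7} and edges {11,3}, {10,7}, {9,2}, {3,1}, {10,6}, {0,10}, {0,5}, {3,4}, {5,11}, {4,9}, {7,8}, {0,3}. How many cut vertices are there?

Removing 0 increases the component count from 1 to 2, so 0 is a cut vertex.
Removing 3 increases the component count from 1 to 3, so 3 is a cut vertex.
Removing 4 increases the component count from 1 to 2, so 4 is a cut vertex.
Likewise 7, 9, 10 are cut vertices.
By contrast removing 2 leaves 1 component; it is not a cut vertex. No other vertex is a cut vertex either.

6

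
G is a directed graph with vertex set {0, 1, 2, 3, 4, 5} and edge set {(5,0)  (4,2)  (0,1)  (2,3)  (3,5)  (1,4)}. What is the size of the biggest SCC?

{0, 1, 2, 3, 4, 5} are all mutually reachable — one SCC of size 6.
The largest has 6 vertices.

6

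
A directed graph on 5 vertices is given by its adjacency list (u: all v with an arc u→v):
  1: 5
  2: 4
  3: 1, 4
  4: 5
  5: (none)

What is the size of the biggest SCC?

1

{5} is an SCC by itself.
{3} is an SCC by itself.
{1} is an SCC by itself.
{2} is an SCC by itself.
{4} is an SCC by itself.
The largest has 1 vertex.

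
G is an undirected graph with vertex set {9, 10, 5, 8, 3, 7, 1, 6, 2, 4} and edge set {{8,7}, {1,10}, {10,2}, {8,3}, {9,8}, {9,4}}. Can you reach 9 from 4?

Yes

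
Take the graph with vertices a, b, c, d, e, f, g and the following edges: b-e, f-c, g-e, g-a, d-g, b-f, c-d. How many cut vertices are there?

Removing g increases the component count from 1 to 2, so g is a cut vertex.
By contrast removing d leaves 1 component; it is not a cut vertex. No other vertex is a cut vertex either.

1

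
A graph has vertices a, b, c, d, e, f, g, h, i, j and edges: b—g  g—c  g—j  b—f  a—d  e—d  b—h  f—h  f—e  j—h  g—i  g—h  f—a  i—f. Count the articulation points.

2

Removing f increases the component count from 1 to 2, so f is a cut vertex.
Removing g increases the component count from 1 to 2, so g is a cut vertex.
By contrast removing h leaves 1 component; it is not a cut vertex. No other vertex is a cut vertex either.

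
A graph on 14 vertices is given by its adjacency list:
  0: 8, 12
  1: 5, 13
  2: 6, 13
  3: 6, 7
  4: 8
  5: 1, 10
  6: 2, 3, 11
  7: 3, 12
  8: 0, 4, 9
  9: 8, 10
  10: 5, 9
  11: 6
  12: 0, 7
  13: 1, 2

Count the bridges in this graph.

The edges on the cycle 12-0-8-9-10-5-1-13-2-6-3-7-12 are not bridges since each lies on that cycle.
But removing 6-11 disconnects 6 from 11; removing 8-4 disconnects 8 from 4 — these are bridges.
That makes 2 bridges.

2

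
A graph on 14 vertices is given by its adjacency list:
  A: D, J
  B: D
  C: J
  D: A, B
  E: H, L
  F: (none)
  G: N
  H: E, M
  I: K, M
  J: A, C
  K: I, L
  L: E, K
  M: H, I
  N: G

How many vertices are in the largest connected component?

F is isolated — a component by itself.
Starting from G we can reach G, N. That is one component of size 2.
Starting from A we can reach A, B, C, D, J. That is one component of size 5.
Starting from E we can reach E, H, I, K, L, M. That is one component of size 6.
The largest has 6 vertices.

6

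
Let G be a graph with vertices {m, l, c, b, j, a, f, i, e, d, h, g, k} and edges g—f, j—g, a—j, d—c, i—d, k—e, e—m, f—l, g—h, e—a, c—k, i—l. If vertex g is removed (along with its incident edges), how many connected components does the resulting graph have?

3

With g gone, the remaining components are: {b}; {h}; {a, c, d, e, f, i, j, k, l, m}.
That is 3 components.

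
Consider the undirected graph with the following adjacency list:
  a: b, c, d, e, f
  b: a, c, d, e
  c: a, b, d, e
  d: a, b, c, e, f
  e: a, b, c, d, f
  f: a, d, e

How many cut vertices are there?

0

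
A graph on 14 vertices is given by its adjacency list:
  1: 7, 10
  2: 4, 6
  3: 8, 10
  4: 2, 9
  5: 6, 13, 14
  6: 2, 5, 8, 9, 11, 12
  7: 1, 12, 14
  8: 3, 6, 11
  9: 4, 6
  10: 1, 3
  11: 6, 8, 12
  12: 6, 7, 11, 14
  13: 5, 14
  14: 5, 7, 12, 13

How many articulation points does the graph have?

1

Removing 6 increases the component count from 1 to 2, so 6 is a cut vertex.
By contrast removing 7 leaves 1 component; it is not a cut vertex. No other vertex is a cut vertex either.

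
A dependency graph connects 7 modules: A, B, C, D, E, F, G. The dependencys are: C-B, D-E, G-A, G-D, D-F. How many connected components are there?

Starting from B we can reach B, C. That is one component of size 2.
Starting from A we can reach A, D, E, F, G. That is one component of size 5.
Total: 2 components.

2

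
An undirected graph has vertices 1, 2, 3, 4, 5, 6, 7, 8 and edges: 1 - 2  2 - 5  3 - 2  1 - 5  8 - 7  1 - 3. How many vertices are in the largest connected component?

4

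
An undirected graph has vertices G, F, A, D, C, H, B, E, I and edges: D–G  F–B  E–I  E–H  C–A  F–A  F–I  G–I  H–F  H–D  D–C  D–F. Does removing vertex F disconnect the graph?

Deleting F raises the number of components from 1 to 2, so F is a cut vertex.

Yes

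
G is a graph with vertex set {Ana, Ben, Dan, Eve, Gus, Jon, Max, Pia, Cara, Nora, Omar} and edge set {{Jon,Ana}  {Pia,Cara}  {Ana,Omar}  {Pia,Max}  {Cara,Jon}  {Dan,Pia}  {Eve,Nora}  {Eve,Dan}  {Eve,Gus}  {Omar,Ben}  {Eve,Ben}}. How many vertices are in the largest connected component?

11

Starting from Ana we can reach Ana, Ben, Dan, Eve, Gus, Jon, Max, Pia, Cara, Nora, Omar. That is one component of size 11.
The largest has 11 vertices.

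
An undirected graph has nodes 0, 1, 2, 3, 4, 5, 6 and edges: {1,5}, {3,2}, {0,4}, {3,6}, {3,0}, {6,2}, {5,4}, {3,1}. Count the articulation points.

1

Removing 3 increases the component count from 1 to 2, so 3 is a cut vertex.
By contrast removing 6 leaves 1 component; it is not a cut vertex. No other vertex is a cut vertex either.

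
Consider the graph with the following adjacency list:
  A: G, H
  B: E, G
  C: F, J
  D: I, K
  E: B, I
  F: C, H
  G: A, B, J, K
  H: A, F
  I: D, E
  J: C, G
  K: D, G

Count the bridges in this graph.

The edges on the cycle G-B-E-I-D-K-G are not bridges since each lies on that cycle.
Every edge lies on some cycle, so there are no bridges.

0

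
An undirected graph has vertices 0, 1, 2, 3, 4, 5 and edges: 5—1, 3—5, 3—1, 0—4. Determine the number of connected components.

3

2 is isolated — a component by itself.
Starting from 0 we can reach 0, 4. That is one component of size 2.
Starting from 1 we can reach 1, 3, 5. That is one component of size 3.
Total: 3 components.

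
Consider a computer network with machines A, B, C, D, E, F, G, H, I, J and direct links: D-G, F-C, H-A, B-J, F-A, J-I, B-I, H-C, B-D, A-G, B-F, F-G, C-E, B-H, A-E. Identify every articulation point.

B

Removing B increases the component count from 1 to 2, so B is a cut vertex.
By contrast removing A leaves 1 component; it is not a cut vertex. No other vertex is a cut vertex either.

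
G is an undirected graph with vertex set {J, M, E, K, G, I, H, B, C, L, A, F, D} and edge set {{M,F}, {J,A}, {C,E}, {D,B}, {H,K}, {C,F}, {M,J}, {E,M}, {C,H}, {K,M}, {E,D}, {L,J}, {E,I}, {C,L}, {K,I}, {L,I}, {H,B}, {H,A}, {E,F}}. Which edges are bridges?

The edges on the cycle C-H-K-M-E-C are not bridges since each lies on that cycle.
Every edge lies on some cycle, so there are no bridges.

none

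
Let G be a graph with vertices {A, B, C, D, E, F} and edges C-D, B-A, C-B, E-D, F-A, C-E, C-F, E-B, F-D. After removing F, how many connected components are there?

With F gone, the remaining components are: {A, B, C, D, E}.
That is 1 component.

1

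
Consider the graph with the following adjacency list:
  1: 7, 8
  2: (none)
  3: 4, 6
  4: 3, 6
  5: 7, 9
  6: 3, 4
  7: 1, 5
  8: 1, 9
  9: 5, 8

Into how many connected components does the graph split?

3

2 is isolated — a component by itself.
Starting from 3 we can reach 3, 4, 6. That is one component of size 3.
Starting from 1 we can reach 1, 5, 7, 8, 9. That is one component of size 5.
Total: 3 components.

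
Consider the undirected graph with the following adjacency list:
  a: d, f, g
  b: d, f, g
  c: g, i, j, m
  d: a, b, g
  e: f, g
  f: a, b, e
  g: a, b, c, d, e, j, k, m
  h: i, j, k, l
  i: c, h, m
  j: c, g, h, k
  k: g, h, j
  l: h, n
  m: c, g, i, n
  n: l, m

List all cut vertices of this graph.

g

Removing g increases the component count from 1 to 2, so g is a cut vertex.
By contrast removing f leaves 1 component; it is not a cut vertex. No other vertex is a cut vertex either.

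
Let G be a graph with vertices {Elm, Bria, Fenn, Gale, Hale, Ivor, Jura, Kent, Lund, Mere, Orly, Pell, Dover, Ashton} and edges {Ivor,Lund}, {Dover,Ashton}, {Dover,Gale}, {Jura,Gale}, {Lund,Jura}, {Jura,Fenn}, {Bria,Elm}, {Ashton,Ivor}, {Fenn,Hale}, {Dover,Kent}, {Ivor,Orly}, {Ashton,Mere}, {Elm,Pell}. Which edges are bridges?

The edges on the cycle Dover-Ashton-Ivor-Lund-Jura-Gale-Dover are not bridges since each lies on that cycle.
But removing Bria–Elm disconnects Bria from Elm; removing Ivor–Orly disconnects Ivor from Orly; removing Hale–Fenn disconnects Hale from Fenn; removing Elm–Pell disconnects Elm from Pell — these are bridges.
In total 7 edges are bridges.

Ashton-Mere, Bria-Elm, Dover-Kent, Elm-Pell, Fenn-Hale, Fenn-Jura, Ivor-Orly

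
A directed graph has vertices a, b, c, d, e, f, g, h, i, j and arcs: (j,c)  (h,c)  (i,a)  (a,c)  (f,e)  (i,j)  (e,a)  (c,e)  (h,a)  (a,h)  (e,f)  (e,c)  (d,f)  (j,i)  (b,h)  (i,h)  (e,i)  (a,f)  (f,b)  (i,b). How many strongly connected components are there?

3

{a, b, c, e, f, h, i, j} are all mutually reachable — one SCC of size 8.
{g} is an SCC by itself.
{d} is an SCC by itself.
That gives 3 strongly connected components.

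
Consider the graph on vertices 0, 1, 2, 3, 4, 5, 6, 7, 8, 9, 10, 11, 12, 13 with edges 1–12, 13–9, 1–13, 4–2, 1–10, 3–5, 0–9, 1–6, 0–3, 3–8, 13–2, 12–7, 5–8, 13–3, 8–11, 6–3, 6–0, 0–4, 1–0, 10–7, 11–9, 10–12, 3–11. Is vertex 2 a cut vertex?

Deleting 2 leaves 1 component (was 1) (its neighbors 4, 13 remain connected to each other), so 2 is not a cut vertex.

No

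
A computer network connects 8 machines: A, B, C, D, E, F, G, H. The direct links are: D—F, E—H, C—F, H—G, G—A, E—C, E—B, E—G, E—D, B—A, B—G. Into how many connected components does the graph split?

Starting from A we can reach A, B, C, D, E, F, G, H. That is one component of size 8.
Total: 1 component.

1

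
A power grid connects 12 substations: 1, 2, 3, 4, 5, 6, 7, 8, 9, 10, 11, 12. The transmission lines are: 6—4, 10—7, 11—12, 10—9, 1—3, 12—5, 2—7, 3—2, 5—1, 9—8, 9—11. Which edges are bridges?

4-6, 8-9

The edges on the cycle 10-9-11-12-5-1-3-2-7-10 are not bridges since each lies on that cycle.
But removing 6—4 disconnects 6 from 4; removing 9—8 disconnects 9 from 8 — these are bridges.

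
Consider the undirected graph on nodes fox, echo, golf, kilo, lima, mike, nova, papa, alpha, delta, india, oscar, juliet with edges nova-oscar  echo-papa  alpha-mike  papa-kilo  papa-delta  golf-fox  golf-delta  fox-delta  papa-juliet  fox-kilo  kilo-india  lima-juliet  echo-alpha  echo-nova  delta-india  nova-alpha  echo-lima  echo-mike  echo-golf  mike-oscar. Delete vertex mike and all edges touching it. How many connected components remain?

1

With mike gone, the remaining components are: {fox, echo, golf, kilo, lima, nova, papa, alpha, delta, india, oscar, juliet}.
That is 1 component.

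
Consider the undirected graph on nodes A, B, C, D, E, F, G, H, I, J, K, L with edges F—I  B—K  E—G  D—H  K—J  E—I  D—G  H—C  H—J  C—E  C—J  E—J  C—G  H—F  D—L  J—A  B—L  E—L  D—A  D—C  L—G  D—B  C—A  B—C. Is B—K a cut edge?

After removing B—K, the path B-C-J-K still connects them, so the edge is not a bridge.

No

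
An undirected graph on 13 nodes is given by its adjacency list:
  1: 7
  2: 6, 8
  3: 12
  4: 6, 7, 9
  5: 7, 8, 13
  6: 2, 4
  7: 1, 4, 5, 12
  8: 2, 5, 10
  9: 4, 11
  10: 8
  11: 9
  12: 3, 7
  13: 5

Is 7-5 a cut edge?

No

After removing 7-5, the path 7-4-6-2-8-5 still connects them, so the edge is not a bridge.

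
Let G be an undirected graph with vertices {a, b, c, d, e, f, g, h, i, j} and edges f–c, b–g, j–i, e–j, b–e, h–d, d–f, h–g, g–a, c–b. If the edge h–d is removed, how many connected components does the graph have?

1

h and d are still connected via h-g-b-c-f-d, so the component count stays at 1.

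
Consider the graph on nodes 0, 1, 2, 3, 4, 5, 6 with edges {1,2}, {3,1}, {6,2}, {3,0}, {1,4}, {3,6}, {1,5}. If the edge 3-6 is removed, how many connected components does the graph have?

1

3 and 6 are still connected via 3-1-2-6, so the component count stays at 1.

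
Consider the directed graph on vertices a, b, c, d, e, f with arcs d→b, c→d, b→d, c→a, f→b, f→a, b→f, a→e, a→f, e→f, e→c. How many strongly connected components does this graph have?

1

{a, b, c, d, e, f} are all mutually reachable — one SCC of size 6.
That gives 1 strongly connected component.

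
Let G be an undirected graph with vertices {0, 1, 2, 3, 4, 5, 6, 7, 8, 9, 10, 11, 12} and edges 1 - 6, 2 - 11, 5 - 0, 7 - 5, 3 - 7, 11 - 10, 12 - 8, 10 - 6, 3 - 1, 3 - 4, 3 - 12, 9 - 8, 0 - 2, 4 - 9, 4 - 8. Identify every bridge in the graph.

none

The edges on the cycle 4-9-8-4 are not bridges since each lies on that cycle.
Every edge lies on some cycle, so there are no bridges.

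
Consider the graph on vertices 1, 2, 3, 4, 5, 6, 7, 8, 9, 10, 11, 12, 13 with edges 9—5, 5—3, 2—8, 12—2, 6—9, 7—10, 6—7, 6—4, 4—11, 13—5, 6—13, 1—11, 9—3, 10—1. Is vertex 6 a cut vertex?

Deleting 6 raises the number of components from 2 to 3, so 6 is a cut vertex.

Yes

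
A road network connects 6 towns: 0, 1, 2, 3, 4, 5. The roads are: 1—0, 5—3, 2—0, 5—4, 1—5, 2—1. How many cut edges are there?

3

The edges on the cycle 2-1-0-2 are not bridges since each lies on that cycle.
But removing 5—1 disconnects 5 from 1; removing 5—3 disconnects 5 from 3; removing 5—4 disconnects 5 from 4 — these are bridges.
That makes 3 bridges.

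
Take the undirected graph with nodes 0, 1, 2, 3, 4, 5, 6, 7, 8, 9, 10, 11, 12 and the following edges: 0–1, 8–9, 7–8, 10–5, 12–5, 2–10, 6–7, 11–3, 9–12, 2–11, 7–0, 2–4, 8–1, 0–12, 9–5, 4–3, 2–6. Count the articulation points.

Removing 2 increases the component count from 1 to 2, so 2 is a cut vertex.
By contrast removing 11 leaves 1 component; it is not a cut vertex. No other vertex is a cut vertex either.

1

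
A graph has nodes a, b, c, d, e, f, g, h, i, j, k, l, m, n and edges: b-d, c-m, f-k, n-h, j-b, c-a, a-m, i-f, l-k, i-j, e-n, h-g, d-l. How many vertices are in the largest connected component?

7

Starting from a we can reach a, c, m. That is one component of size 3.
Starting from e we can reach e, g, h, n. That is one component of size 4.
Starting from b we can reach b, d, f, i, j, k, l. That is one component of size 7.
The largest has 7 vertices.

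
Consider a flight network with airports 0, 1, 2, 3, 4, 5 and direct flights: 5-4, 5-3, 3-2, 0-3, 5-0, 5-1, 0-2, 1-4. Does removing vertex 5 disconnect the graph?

Yes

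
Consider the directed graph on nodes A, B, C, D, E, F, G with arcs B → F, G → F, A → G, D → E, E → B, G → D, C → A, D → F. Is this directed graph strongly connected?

There is no directed path from B to E, so the graph is not strongly connected.

No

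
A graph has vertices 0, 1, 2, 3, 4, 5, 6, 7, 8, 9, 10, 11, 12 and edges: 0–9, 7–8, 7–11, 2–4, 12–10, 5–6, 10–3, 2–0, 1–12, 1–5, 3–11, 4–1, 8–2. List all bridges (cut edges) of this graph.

0-2, 0-9, 1-5, 5-6

The edges on the cycle 7-8-2-4-1-12-10-3-11-7 are not bridges since each lies on that cycle.
But removing 5–1 disconnects 5 from 1; removing 0–9 disconnects 0 from 9; removing 0–2 disconnects 0 from 2; removing 5–6 disconnects 5 from 6 — these are bridges.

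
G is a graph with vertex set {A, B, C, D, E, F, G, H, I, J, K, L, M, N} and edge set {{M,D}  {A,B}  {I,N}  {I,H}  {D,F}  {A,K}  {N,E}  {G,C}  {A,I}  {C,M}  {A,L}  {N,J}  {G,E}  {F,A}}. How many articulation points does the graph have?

Removing A increases the component count from 1 to 4, so A is a cut vertex.
Removing I increases the component count from 1 to 2, so I is a cut vertex.
Removing N increases the component count from 1 to 2, so N is a cut vertex.
By contrast removing F leaves 1 component; it is not a cut vertex. No other vertex is a cut vertex either.

3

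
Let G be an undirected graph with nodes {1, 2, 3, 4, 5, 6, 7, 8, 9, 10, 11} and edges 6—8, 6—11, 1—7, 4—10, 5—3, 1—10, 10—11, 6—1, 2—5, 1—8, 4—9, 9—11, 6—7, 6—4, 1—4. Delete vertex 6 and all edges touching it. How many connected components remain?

With 6 gone, the remaining components are: {2, 3, 5}; {1, 4, 7, 8, 9, 10, 11}.
That is 2 components.

2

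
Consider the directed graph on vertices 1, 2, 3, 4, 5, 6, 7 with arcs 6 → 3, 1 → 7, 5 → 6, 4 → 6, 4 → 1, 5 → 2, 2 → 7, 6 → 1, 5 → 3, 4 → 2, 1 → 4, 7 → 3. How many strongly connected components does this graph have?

5

{1, 4, 6} are all mutually reachable — one SCC of size 3.
{7} is an SCC by itself.
{5} is an SCC by itself.
{3} is an SCC by itself.
{2} is an SCC by itself.
That gives 5 strongly connected components.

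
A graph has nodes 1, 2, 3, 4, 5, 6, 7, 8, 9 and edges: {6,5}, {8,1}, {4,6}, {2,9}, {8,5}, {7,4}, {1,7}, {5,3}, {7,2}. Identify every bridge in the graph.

The edges on the cycle 8-1-7-4-6-5-8 are not bridges since each lies on that cycle.
But removing 5-3 disconnects 5 from 3; removing 7-2 disconnects 7 from 2; removing 9-2 disconnects 9 from 2 — these are bridges.

2-7, 2-9, 3-5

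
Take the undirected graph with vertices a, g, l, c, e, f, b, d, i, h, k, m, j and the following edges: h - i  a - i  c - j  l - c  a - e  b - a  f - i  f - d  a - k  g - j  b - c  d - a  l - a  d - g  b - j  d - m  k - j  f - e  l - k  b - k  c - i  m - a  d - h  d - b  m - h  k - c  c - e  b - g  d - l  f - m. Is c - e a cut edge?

No

After removing c - e, the path c-i-f-e still connects them, so the edge is not a bridge.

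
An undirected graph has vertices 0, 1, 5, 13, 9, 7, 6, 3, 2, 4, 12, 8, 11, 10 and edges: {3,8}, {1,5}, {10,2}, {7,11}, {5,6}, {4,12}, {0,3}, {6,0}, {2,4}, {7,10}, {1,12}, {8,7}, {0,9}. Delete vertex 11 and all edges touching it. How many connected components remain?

With 11 gone, the remaining components are: {13}; {0, 1, 2, 3, 4, 5, 6, 7, 8, 9, 10, 12}.
That is 2 components.

2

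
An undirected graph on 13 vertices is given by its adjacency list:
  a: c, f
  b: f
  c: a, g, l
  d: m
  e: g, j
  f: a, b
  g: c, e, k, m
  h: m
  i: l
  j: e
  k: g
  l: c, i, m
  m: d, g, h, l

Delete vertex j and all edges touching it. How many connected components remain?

1

With j gone, the remaining components are: {a, b, c, d, e, f, g, h, i, k, l, m}.
That is 1 component.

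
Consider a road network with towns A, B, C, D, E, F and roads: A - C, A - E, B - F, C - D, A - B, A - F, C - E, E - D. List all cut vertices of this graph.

A

Removing A increases the component count from 1 to 2, so A is a cut vertex.
By contrast removing D leaves 1 component; it is not a cut vertex. No other vertex is a cut vertex either.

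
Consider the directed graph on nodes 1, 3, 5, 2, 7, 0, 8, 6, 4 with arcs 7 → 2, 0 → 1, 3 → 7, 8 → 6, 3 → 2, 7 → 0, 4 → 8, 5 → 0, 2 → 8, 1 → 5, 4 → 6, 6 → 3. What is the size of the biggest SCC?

{2, 3, 6, 7, 8} are all mutually reachable — one SCC of size 5.
{0, 1, 5} are all mutually reachable — one SCC of size 3.
{4} is an SCC by itself.
The largest has 5 vertices.

5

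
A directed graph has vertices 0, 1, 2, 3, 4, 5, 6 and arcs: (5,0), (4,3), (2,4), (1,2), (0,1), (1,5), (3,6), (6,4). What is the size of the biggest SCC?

{0, 1, 5} are all mutually reachable — one SCC of size 3.
{3, 4, 6} are all mutually reachable — one SCC of size 3.
{2} is an SCC by itself.
The largest has 3 vertices.

3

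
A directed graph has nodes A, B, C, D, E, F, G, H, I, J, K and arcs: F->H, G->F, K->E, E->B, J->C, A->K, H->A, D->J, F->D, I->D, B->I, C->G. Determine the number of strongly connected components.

1

{A, B, C, D, E, F, G, H, I, J, K} are all mutually reachable — one SCC of size 11.
That gives 1 strongly connected component.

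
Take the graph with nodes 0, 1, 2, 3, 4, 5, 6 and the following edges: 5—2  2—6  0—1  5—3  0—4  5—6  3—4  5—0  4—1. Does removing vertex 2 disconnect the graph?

Deleting 2 leaves 1 component (was 1) (its neighbors 5, 6 remain connected to each other), so 2 is not a cut vertex.

No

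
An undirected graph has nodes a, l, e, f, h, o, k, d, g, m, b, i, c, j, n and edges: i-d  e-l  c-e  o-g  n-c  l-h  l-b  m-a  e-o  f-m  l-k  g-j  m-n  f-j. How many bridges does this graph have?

The edges on the cycle f-m-n-c-e-o-g-j-f are not bridges since each lies on that cycle.
But removing l-b disconnects l from b; removing l-h disconnects l from h; removing i-d disconnects i from d; removing m-a disconnects m from a — these are bridges.
In total 6 edges are bridges.

6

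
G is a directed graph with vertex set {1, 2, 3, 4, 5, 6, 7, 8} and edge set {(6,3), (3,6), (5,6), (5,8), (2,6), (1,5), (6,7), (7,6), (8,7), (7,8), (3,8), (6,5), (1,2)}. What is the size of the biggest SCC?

5

{3, 5, 6, 7, 8} are all mutually reachable — one SCC of size 5.
{4} is an SCC by itself.
{2} is an SCC by itself.
{1} is an SCC by itself.
The largest has 5 vertices.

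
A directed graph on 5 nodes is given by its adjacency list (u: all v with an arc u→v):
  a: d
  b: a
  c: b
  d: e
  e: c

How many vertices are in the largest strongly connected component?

5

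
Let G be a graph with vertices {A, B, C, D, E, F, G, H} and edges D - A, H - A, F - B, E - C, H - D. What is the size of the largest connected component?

G is isolated — a component by itself.
Starting from C we can reach C, E. That is one component of size 2.
Starting from B we can reach B, F. That is one component of size 2.
Starting from A we can reach A, D, H. That is one component of size 3.
The largest has 3 vertices.

3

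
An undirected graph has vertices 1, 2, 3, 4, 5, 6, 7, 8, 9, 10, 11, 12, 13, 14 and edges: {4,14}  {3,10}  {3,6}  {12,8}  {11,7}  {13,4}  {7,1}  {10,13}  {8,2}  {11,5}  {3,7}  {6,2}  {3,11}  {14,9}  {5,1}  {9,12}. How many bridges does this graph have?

The edges on the cycle 3-10-13-4-14-9-12-8-2-6-3 are not bridges since each lies on that cycle.
Every edge lies on some cycle, so there are no bridges.

0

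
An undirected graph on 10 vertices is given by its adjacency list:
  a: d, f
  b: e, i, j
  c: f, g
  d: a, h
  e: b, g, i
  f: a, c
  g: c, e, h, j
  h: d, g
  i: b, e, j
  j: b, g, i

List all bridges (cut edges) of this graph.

none

The edges on the cycle j-b-i-j are not bridges since each lies on that cycle.
Every edge lies on some cycle, so there are no bridges.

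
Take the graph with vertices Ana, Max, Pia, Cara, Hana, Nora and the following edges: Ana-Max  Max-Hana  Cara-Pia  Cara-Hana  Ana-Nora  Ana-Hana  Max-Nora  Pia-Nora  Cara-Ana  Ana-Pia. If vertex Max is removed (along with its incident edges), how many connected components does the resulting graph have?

With Max gone, the remaining components are: {Ana, Pia, Cara, Hana, Nora}.
That is 1 component.

1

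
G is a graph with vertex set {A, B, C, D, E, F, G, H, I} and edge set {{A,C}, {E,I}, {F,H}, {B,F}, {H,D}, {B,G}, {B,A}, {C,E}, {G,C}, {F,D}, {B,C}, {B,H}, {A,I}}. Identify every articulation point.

B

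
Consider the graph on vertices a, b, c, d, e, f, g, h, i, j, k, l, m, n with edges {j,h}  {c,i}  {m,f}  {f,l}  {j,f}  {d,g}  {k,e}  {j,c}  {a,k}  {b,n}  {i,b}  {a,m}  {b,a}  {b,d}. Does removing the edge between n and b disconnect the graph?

Yes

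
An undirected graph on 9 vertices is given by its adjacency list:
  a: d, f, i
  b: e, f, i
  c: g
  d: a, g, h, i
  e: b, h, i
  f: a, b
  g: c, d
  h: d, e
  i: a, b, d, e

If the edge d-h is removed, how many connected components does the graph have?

1

d and h are still connected via d-i-e-h, so the component count stays at 1.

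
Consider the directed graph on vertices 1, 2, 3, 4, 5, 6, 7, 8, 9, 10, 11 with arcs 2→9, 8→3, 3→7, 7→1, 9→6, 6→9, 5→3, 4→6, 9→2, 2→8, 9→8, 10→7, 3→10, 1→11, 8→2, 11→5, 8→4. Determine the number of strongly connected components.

2

{1, 3, 5, 7, 10, 11} are all mutually reachable — one SCC of size 6.
{2, 4, 6, 8, 9} are all mutually reachable — one SCC of size 5.
That gives 2 strongly connected components.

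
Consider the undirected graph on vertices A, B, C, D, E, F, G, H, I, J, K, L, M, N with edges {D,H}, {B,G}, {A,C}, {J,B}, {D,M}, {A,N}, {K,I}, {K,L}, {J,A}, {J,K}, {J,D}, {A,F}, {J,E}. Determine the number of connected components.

1

Starting from A we can reach A, B, C, D, E, F, G, H, I, J, K, L, M, N. That is one component of size 14.
Total: 1 component.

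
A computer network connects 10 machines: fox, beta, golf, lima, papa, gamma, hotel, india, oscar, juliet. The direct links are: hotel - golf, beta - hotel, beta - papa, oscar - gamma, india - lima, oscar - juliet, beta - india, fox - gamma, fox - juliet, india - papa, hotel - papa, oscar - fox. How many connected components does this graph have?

Starting from fox we can reach fox, gamma, oscar, juliet. That is one component of size 4.
Starting from beta we can reach beta, golf, lima, papa, hotel, india. That is one component of size 6.
Total: 2 components.

2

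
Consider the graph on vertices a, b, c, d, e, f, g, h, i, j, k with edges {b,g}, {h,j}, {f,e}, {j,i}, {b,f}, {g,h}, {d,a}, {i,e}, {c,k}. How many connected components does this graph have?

3

Starting from c we can reach c, k. That is one component of size 2.
Starting from a we can reach a, d. That is one component of size 2.
Starting from b we can reach b, e, f, g, h, i, j. That is one component of size 7.
Total: 3 components.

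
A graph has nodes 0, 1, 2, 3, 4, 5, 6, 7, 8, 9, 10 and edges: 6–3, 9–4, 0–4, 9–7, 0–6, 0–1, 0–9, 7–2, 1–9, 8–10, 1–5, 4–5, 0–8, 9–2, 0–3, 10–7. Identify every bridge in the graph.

none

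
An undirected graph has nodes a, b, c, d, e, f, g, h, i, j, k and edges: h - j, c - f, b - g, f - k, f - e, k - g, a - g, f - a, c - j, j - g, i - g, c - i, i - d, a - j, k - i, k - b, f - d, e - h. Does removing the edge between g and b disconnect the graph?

No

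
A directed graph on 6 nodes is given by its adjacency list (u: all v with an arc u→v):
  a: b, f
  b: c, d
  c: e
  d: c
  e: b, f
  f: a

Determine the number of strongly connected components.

{a, b, c, d, e, f} are all mutually reachable — one SCC of size 6.
That gives 1 strongly connected component.

1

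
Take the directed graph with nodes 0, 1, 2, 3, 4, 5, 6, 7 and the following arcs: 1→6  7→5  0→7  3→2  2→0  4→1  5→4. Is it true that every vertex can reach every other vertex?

There is no directed path from 1 to 5, so the graph is not strongly connected.

No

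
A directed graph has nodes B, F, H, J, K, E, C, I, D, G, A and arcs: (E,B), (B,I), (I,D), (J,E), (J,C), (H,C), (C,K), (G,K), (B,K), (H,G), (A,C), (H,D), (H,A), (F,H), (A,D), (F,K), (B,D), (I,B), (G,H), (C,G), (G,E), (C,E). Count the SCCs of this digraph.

{A, C, G, H} are all mutually reachable — one SCC of size 4.
{B, I} are all mutually reachable — one SCC of size 2.
{D} is an SCC by itself.
{J} is an SCC by itself.
{K} is an SCC by itself.
(and 2 more singleton SCCs)
That gives 7 strongly connected components.

7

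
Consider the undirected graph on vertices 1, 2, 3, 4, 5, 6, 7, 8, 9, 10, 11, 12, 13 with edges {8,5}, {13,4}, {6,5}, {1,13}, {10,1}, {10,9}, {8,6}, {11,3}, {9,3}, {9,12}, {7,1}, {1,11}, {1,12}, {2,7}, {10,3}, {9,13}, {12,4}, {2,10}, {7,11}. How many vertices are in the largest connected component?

Starting from 5 we can reach 5, 6, 8. That is one component of size 3.
Starting from 1 we can reach 1, 2, 3, 4, 7, 9, 10, 11, 12, 13. That is one component of size 10.
The largest has 10 vertices.

10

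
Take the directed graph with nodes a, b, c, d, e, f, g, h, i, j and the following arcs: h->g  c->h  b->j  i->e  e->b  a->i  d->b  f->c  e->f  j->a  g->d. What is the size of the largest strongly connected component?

{a, b, c, d, e, f, g, h, i, j} are all mutually reachable — one SCC of size 10.
The largest has 10 vertices.

10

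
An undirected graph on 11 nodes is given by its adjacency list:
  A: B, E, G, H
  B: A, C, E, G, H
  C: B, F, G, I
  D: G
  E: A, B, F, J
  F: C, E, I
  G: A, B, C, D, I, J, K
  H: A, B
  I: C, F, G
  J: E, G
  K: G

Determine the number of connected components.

1

Starting from A we can reach A, B, C, D, E, F, G, H, I, J, K. That is one component of size 11.
Total: 1 component.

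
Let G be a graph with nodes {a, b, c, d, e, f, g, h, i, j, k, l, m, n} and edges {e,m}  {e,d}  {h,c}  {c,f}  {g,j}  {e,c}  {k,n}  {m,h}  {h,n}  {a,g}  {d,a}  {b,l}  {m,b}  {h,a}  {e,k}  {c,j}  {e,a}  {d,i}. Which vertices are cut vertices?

b, c, d, m

Removing b increases the component count from 1 to 2, so b is a cut vertex.
Removing c increases the component count from 1 to 2, so c is a cut vertex.
Removing d increases the component count from 1 to 2, so d is a cut vertex.
Likewise m is a cut vertex.
By contrast removing a leaves 1 component; it is not a cut vertex. No other vertex is a cut vertex either.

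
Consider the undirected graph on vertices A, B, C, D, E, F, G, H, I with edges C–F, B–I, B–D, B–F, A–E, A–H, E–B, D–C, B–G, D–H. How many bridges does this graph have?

The edges on the cycle B-D-C-F-B are not bridges since each lies on that cycle.
But removing B–G disconnects B from G; removing B–I disconnects B from I — these are bridges.
That makes 2 bridges.

2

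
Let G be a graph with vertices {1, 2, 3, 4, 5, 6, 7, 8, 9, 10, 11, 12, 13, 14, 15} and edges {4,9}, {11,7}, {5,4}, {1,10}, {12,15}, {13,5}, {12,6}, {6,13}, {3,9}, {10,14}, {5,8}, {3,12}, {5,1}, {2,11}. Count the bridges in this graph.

7

The edges on the cycle 3-12-6-13-5-4-9-3 are not bridges since each lies on that cycle.
But removing 10-14 disconnects 10 from 14; removing 12-15 disconnects 12 from 15; removing 1-10 disconnects 1 from 10; removing 11-7 disconnects 11 from 7 — these are bridges.
In total 7 edges are bridges.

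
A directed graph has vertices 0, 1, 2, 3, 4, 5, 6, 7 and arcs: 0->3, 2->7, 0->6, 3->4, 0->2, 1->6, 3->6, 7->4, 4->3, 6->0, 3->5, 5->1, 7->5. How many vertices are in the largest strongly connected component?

8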